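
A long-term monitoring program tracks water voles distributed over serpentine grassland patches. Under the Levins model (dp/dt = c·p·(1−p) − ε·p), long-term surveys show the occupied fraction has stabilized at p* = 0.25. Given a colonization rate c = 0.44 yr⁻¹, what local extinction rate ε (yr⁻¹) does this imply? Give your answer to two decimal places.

0.33

At equilibrium c(1−p*) = ε.
ε = 0.44 × (1 − 0.25) = 0.44 × 0.7500 = 0.3300.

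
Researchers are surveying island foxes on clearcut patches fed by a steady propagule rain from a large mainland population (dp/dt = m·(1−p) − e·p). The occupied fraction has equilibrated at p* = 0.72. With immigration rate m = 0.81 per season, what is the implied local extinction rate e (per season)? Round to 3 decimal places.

0.315

At equilibrium m(1−p*) = e·p*, so e = m(1−p*)/p*.
e = 0.81 × 0.2800 / 0.72 = 0.3150.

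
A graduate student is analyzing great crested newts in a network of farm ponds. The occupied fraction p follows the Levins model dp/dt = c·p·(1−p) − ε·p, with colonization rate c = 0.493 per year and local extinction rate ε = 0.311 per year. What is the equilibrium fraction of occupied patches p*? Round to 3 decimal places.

0.369

Setting dp/dt = 0 and dividing through by p* gives c·(1−p*) = ε.
So p* = 1 − ε/c = 1 − 0.311/0.493 = 1 − 0.6308 = 0.3692.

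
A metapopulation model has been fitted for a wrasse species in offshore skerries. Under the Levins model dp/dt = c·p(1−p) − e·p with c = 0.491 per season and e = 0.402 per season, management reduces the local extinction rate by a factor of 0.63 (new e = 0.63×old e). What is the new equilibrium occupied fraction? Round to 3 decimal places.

Before: p* = 1 − 0.402/0.491 = 0.1813.
After the change, c = 0.491, e = 0.25326, so p* = 1 − 0.25326/0.491 = 0.4842.

0.484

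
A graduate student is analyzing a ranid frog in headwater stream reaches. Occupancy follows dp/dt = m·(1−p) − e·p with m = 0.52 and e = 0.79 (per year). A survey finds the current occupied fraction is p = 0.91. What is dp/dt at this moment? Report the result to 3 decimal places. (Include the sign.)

-0.672

Colonization term: m·(1−p) = 0.52×0.0900 = 0.04680.
Extinction term: e·p = 0.71890.
dp/dt = 0.04680 − 0.71890 = -0.67210.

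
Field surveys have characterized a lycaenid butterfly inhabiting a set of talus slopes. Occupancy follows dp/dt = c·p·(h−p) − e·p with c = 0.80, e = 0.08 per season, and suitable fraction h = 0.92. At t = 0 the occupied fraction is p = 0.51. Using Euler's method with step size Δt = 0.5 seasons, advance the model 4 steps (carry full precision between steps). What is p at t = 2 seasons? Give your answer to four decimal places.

Update rule: p ← p + [c·p·(h−p) − e·p]·Δt with Δt = 0.5.
step 1: Δp = +0.06324, p = 0.57324
step 2: Δp = +0.05658, p = 0.62982
step 3: Δp = +0.04791, p = 0.67773
step 4: Δp = +0.03857, p = 0.71630

0.7163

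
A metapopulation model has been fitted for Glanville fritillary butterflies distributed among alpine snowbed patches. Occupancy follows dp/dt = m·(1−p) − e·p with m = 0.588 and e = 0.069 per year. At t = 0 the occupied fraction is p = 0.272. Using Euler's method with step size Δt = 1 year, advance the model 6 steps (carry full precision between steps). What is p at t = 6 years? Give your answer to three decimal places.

0.894

Update rule: p ← p + [m·(1−p) − e·p]·Δt with Δt = 1.
p: 0.27200 → 0.68130  (Δp = +0.40930)
p: 0.68130 → 0.82168  (Δp = +0.14039)
p: 0.82168 → 0.86984  (Δp = +0.04815)
p: 0.86984 → 0.88635  (Δp = +0.01652)
p: 0.88635 → 0.89202  (Δp = +0.00567)
p: 0.89202 → 0.89396  (Δp = +0.00194)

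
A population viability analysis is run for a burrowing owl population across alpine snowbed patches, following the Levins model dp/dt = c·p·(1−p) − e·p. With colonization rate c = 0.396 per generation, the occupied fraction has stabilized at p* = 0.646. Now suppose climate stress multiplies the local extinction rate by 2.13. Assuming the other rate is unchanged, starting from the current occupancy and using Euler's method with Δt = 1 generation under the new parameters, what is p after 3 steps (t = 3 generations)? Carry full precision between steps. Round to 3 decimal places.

0.435

Balance c(1−p*) = e gives e = 0.396×(1 − 0.64600) = 0.14018.
Starting from p₀ = 0.64600; update p ← p + (dp/dt)·Δt with the new parameters.
t = 1: p = 0.64600 + (-0.10233) = 0.54367
t = 2: p = 0.54367 + (-0.06409) = 0.47958
t = 3: p = 0.47958 + (-0.04436) = 0.43521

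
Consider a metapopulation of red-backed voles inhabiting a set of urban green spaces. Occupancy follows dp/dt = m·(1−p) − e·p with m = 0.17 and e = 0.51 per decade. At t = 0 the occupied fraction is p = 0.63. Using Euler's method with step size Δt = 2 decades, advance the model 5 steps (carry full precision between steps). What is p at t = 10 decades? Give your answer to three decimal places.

0.248

Update rule: p ← p + [m·(1−p) − e·p]·Δt with Δt = 2.
t = 2: p = 0.63000 + (-0.51680) = 0.11320
t = 4: p = 0.11320 + (+0.18605) = 0.29925
t = 6: p = 0.29925 + (-0.06698) = 0.23227
t = 8: p = 0.23227 + (+0.02411) = 0.25638
t = 10: p = 0.25638 + (-0.00868) = 0.24770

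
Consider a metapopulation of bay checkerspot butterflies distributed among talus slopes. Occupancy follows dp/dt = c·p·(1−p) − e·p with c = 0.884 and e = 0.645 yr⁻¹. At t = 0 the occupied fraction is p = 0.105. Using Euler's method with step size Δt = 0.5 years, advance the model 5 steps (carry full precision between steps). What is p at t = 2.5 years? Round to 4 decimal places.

Update rule: p ← p + [c·p·(1−p) − e·p]·Δt with Δt = 0.5.
step 1: Δp = +0.00767, p = 0.11267
step 2: Δp = +0.00785, p = 0.12053
step 3: Δp = +0.00798, p = 0.12851
step 4: Δp = +0.00806, p = 0.13657
step 5: Δp = +0.00808, p = 0.14464

0.1446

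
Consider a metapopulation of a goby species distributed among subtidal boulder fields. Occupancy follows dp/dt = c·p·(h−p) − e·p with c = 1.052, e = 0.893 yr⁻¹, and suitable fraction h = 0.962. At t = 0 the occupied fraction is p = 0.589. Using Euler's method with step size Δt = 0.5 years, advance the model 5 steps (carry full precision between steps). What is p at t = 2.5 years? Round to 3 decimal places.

0.258

Update rule: p ← p + [c·p·(h−p) − e·p]·Δt with Δt = 0.5.
  1  |  dp/dt·Δt = -0.147428  |  p_1 = 0.441572
  2  |  dp/dt·Δt = -0.076284  |  p_2 = 0.365288
  3  |  dp/dt·Δt = -0.048448  |  p_3 = 0.316840
  4  |  dp/dt·Δt = -0.033948  |  p_4 = 0.282892
  5  |  dp/dt·Δt = -0.025259  |  p_5 = 0.257633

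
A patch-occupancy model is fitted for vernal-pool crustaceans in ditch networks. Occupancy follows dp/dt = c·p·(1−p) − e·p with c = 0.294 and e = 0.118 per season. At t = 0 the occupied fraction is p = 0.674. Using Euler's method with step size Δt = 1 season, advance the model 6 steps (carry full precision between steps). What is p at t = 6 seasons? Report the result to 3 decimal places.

Update rule: p ← p + [c·p·(1−p) − e·p]·Δt with Δt = 1.
p: 0.67400 → 0.65907  (Δp = -0.01493)
p: 0.65907 → 0.64736  (Δp = -0.01171)
p: 0.64736 → 0.63809  (Δp = -0.00927)
p: 0.63809 → 0.63069  (Δp = -0.00740)
p: 0.63069 → 0.62474  (Δp = -0.00594)
p: 0.62474 → 0.61995  (Δp = -0.00479)

0.620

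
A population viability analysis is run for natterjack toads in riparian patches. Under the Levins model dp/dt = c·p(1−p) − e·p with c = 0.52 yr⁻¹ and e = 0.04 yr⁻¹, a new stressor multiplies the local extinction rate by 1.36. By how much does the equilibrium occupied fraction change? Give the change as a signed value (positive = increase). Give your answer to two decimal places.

-0.03

Before: p* = 1 − 0.04/0.52 = 0.9231.
After the change, c = 0.52, e = 0.0544, so p* = 1 − 0.0544/0.52 = 0.8954.
Δp* = 0.8954 − 0.9231 = -0.0277.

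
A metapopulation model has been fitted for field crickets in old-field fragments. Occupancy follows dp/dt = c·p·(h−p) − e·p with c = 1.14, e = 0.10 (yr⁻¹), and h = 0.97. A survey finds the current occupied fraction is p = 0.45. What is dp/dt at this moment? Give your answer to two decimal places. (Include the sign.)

0.22

Colonization term: c·p·(h−p) = 1.14×0.45×0.5200 = 0.26676.
Extinction term: e·p = 0.04500.
dp/dt = 0.26676 − 0.04500 = 0.22176.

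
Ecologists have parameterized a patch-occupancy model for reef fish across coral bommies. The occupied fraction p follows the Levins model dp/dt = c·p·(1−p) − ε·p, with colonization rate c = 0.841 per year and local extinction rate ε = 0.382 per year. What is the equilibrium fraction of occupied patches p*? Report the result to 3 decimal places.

At equilibrium, colonization balances extinction: c·p*·(1−p*) = ε·p*.
So p* = 1 − ε/c = 1 − 0.382/0.841 = 1 − 0.4542 = 0.5458.

0.546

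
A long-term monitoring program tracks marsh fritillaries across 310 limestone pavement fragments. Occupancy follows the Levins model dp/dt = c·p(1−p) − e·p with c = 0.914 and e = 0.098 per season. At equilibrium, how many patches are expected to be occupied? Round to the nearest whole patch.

277

p* = 1 − e/c = 1 − 0.098/0.914 = 0.8928.
Expected occupied patches = N × p* = 310 × 0.8928 = 276.76 ≈ 277.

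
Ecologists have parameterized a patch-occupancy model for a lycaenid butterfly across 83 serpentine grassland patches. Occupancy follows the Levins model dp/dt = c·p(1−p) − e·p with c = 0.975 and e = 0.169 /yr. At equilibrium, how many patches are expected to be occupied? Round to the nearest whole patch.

p* = 1 − e/c = 1 − 0.169/0.975 = 0.8267.
Expected occupied patches = N × p* = 83 × 0.8267 = 68.61 ≈ 69.

69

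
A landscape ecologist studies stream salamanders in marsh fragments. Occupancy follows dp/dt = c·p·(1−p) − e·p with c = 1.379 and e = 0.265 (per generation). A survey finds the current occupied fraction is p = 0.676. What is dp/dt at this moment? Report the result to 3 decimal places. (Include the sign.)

0.123

Colonization term: c·p·(1−p) = 1.379×0.676×0.3240 = 0.30203.
Extinction term: e·p = 0.17914.
dp/dt = 0.30203 − 0.17914 = 0.12289.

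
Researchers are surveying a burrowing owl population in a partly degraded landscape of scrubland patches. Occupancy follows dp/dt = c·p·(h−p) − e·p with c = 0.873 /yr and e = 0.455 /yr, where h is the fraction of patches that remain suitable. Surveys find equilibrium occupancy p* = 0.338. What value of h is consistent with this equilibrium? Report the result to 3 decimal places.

At equilibrium c(h−p*) = e, so h = p* + e/c.
h = 0.338 + 0.455/0.873 = 0.338 + 0.5212 = 0.8592.

0.859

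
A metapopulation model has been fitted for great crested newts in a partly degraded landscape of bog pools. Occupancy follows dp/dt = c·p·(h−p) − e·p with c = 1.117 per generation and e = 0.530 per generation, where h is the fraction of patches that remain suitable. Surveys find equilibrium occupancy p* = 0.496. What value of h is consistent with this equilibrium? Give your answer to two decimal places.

At equilibrium c(h−p*) = e, so h = p* + e/c.
h = 0.496 + 0.530/1.117 = 0.496 + 0.4745 = 0.9705.

0.97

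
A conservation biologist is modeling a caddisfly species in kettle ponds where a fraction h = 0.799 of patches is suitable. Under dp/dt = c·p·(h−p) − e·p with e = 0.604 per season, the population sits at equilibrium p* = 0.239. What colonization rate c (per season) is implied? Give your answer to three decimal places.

1.079

At equilibrium c(h−p*) = e, so c = e/(h−p*).
c = 0.604/(0.799 − 0.239) = 0.604/0.5600 = 1.0786.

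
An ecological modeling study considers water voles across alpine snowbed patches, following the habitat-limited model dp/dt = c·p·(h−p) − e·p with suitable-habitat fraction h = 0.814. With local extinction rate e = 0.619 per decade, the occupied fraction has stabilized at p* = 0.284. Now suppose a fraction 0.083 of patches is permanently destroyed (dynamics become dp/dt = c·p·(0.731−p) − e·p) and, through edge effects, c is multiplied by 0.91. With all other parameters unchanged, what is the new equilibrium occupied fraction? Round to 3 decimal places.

Balance c(h−p*) = e gives c = e/(0.814 − 0.28400) = 0.619/0.53000 = 1.16792.
New p* = 0.731 − e/c = 0.731 − 0.61900/1.06281 = 0.14858.

0.149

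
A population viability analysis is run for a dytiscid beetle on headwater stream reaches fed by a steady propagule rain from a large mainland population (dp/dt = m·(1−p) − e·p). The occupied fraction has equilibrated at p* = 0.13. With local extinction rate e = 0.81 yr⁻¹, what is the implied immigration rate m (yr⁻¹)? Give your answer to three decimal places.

At equilibrium m(1−p*) = e·p*, so m = e·p*/(1−p*).
m = 0.81 × 0.13 / 0.8700 = 0.1053/0.8700 = 0.1210.

0.121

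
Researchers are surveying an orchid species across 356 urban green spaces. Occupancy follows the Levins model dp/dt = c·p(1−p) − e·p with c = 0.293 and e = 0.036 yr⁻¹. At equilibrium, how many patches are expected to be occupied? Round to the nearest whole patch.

p* = 1 − e/c = 1 − 0.036/0.293 = 0.8771.
Expected occupied patches = N × p* = 356 × 0.8771 = 312.26 ≈ 312.

312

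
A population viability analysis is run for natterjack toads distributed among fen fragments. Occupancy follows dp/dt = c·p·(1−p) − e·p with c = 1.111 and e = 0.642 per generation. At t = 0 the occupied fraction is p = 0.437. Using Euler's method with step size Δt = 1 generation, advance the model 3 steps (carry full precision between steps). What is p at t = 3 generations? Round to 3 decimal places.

0.424

Update rule: p ← p + [c·p·(1−p) − e·p]·Δt with Δt = 1.
t = 1: p = 0.43700 + (-0.00721) = 0.42979
t = 2: p = 0.42979 + (-0.00365) = 0.42614
t = 3: p = 0.42614 + (-0.00189) = 0.42425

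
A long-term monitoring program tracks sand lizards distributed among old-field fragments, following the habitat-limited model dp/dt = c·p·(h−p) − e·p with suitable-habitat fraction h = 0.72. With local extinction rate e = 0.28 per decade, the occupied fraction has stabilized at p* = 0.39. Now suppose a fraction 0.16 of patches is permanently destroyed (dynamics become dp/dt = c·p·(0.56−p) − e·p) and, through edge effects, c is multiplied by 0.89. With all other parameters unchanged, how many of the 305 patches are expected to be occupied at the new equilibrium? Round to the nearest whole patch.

Balance c(h−p*) = e gives c = e/(0.72 − 0.39000) = 0.28/0.33000 = 0.84848.
New p* = 0.56 − e/c = 0.56 − 0.28000/0.75515 = 0.18921.
Expected occupied = 305 × 0.18921 = 57.71 ≈ 58.

58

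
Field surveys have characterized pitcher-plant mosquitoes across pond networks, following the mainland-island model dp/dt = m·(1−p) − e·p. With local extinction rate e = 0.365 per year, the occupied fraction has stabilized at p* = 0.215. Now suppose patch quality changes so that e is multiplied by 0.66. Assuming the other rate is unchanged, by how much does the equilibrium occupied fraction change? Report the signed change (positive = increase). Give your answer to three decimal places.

Balance m(1−p*) = e·p* gives m = e·p*/(1−p*) = 0.365×0.21500/0.78500 = 0.09997.
New p* = m/(m+e) = 0.09997/(0.09997+0.24090) = 0.29328.
Δp* = 0.29328 − 0.21500 = +0.07828.

0.078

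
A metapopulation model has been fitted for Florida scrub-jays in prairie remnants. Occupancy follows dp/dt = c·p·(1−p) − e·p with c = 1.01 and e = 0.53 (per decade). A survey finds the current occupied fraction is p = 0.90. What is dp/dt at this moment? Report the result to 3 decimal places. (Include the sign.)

Colonization term: c·p·(1−p) = 1.01×0.90×0.1000 = 0.09090.
Extinction term: e·p = 0.47700.
dp/dt = 0.09090 − 0.47700 = -0.38610.

-0.386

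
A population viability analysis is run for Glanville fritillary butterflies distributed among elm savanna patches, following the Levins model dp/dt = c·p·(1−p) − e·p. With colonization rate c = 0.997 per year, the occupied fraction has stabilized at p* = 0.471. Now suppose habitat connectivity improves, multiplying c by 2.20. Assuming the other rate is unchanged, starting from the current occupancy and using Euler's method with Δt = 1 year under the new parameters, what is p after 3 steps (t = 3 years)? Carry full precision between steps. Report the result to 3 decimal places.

Balance c(1−p*) = e gives e = 0.997×(1 − 0.47100) = 0.52741.
Starting from p₀ = 0.47100; update p ← p + (dp/dt)·Δt with the new parameters.
  1  |  dp/dt·Δt = +0.298094  |  p_1 = 0.769094
  2  |  dp/dt·Δt = -0.016107  |  p_2 = 0.752986
  3  |  dp/dt·Δt = +0.010833  |  p_3 = 0.763819

0.764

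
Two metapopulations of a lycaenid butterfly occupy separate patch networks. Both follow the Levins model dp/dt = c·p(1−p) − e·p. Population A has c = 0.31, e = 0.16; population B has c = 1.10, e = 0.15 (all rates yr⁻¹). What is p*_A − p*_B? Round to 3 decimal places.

A: p*_A = 1 − 0.16/0.31 = 0.4839.
B: p*_B = 1 − 0.15/1.10 = 0.8636.
p*_A − p*_B = 0.4839 − 0.8636 = -0.3798.

-0.380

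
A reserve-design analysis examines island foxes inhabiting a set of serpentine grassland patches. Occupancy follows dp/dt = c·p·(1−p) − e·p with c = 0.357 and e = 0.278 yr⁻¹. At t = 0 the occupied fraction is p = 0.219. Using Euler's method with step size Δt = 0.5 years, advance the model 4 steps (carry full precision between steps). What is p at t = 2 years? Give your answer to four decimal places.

0.2193

Update rule: p ← p + [c·p·(1−p) − e·p]·Δt with Δt = 0.5.
p: 0.21900 → 0.21909  (Δp = +0.00009)
p: 0.21909 → 0.21918  (Δp = +0.00009)
p: 0.21918 → 0.21926  (Δp = +0.00008)
p: 0.21926 → 0.21934  (Δp = +0.00008)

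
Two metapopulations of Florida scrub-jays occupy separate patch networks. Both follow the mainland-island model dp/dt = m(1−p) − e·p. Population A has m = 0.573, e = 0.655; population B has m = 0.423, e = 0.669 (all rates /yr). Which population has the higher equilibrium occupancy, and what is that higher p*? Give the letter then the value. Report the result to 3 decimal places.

A, 0.467

A: p*_A = m/(m+e) = 0.573/1.2280 = 0.4666.
B: p*_B = 0.423/1.0920 = 0.3874.
A is higher at 0.4666.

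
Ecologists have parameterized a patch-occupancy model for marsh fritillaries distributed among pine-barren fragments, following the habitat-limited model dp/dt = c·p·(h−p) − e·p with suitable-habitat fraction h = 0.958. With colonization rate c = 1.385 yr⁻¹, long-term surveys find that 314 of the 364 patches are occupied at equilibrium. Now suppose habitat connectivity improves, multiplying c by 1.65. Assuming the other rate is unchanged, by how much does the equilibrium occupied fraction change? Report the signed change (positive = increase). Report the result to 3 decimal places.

0.038

Observed p* = 314/364 = 0.86264.
Balance c(h−p*) = e gives e = 1.385×(0.958 − 0.86264) = 0.13207.
New p* = 0.958 − e/c = 0.958 − 0.13207/2.28525 = 0.90021.
Δp* = 0.90021 − 0.86264 = +0.03757.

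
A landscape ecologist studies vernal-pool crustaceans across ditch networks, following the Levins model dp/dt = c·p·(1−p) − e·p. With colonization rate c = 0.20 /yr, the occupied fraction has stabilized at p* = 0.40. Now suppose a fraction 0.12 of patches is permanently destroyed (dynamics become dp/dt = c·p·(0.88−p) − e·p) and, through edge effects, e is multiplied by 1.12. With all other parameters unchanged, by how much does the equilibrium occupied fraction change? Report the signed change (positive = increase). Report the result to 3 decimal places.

Balance c(1−p*) = e gives e = 0.20×(1 − 0.40000) = 0.12000.
New p* = 0.88 − e/c = 0.88 − 0.13440/0.20000 = 0.20800.
Δp* = 0.20800 − 0.40000 = -0.19200.

-0.192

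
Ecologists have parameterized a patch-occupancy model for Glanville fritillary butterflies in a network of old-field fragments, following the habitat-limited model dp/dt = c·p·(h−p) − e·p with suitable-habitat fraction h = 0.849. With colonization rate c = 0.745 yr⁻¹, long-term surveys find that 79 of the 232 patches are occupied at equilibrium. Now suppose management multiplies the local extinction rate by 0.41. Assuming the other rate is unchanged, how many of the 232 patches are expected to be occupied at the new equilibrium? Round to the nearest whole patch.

Observed p* = 79/232 = 0.34052.
Balance c(h−p*) = e gives e = 0.745×(0.849 − 0.34052) = 0.37882.
New p* = 0.849 − e/c = 0.849 − 0.15532/0.74500 = 0.64052.
Expected occupied = 232 × 0.64052 = 148.60 ≈ 149.

149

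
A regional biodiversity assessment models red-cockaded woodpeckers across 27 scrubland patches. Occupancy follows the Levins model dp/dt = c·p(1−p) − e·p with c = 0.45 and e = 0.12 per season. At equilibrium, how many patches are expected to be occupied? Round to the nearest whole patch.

20

p* = 1 − e/c = 1 − 0.12/0.45 = 0.7333.
Expected occupied patches = N × p* = 27 × 0.7333 = 19.80 ≈ 20.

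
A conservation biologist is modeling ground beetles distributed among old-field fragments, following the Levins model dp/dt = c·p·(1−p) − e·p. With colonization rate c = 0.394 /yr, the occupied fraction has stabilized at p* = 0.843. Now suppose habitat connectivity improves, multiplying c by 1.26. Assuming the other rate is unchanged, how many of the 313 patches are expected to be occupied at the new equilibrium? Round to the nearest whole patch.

Balance c(1−p*) = e gives e = 0.394×(1 − 0.84300) = 0.06186.
New p* = 1 − e/c = 1 − 0.06186/0.49644 = 0.87539.
Expected occupied = 313 × 0.87539 = 274.00 ≈ 274.

274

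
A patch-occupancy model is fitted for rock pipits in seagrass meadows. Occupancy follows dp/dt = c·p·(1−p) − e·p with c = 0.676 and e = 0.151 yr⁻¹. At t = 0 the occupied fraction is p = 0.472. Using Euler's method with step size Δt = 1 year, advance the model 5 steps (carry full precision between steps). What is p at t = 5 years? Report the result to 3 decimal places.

0.758

Update rule: p ← p + [c·p·(1−p) − e·p]·Δt with Δt = 1.
step 1: Δp = +0.09720, p = 0.56920
step 2: Δp = +0.07981, p = 0.64901
step 3: Δp = +0.05599, p = 0.70500
step 4: Δp = +0.03414, p = 0.73914
step 5: Δp = +0.01873, p = 0.75787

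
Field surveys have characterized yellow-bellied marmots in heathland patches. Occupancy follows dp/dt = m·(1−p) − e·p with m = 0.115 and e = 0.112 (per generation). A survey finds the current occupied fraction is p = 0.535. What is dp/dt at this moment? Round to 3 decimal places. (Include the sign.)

Colonization term: m·(1−p) = 0.115×0.4650 = 0.05348.
Extinction term: e·p = 0.05992.
dp/dt = 0.05348 − 0.05992 = -0.00645.

-0.006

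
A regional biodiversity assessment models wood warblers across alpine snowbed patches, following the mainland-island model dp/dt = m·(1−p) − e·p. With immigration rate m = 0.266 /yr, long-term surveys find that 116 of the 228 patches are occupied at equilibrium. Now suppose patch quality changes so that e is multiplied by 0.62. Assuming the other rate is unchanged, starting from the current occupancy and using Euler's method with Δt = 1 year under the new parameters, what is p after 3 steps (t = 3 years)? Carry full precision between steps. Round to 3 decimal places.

Observed p* = 116/228 = 0.50877.
Balance m(1−p*) = e·p* gives e = m(1−p*)/p* = 0.266×0.49123/0.50877 = 0.25683.
Starting from p₀ = 0.50877; update p ← p + (dp/dt)·Δt with the new parameters.
step 1: Δp = +0.04965, p = 0.55843
step 2: Δp = +0.02854, p = 0.58696
step 3: Δp = +0.01640, p = 0.60337

0.603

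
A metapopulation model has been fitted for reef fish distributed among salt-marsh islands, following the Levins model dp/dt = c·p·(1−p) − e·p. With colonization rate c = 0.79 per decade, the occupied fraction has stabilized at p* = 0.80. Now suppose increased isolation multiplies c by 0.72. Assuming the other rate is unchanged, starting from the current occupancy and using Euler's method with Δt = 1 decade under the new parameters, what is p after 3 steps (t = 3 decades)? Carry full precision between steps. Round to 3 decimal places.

Balance c(1−p*) = e gives e = 0.79×(1 − 0.80000) = 0.15800.
Starting from p₀ = 0.80000; update p ← p + (dp/dt)·Δt with the new parameters.
t = 1: p = 0.80000 + (-0.03539) = 0.76461
t = 2: p = 0.76461 + (-0.01843) = 0.74617
t = 3: p = 0.74617 + (-0.01017) = 0.73601

0.736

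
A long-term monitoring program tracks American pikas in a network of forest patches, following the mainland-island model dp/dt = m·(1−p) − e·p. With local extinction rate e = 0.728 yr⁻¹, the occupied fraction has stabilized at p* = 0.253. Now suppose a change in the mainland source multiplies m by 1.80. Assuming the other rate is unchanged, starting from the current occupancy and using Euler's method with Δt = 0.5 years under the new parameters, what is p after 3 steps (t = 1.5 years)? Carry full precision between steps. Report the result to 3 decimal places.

0.370

Balance m(1−p*) = e·p* gives m = e·p*/(1−p*) = 0.728×0.25300/0.74700 = 0.24656.
Starting from p₀ = 0.25300; update p ← p + (dp/dt)·Δt with the new parameters.
step 1: Δp = +0.07367, p = 0.32667
step 2: Δp = +0.03051, p = 0.35718
step 3: Δp = +0.01263, p = 0.36981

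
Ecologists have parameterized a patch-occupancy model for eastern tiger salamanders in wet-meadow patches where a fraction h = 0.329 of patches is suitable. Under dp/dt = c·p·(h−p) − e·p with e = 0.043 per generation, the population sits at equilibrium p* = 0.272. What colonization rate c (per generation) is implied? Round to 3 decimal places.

0.754

At equilibrium c(h−p*) = e, so c = e/(h−p*).
c = 0.043/(0.329 − 0.272) = 0.043/0.0570 = 0.7544.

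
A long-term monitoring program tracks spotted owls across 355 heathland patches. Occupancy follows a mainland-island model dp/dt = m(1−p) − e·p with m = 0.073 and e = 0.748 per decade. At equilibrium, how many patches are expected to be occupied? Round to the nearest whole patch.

p* = m/(m+e) = 0.073/0.8210 = 0.0889.
Expected occupied patches = N × p* = 355 × 0.0889 = 31.57 ≈ 32.

32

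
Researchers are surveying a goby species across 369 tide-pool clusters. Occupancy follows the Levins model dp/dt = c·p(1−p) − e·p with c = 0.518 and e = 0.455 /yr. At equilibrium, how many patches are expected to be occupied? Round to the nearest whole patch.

45

p* = 1 − e/c = 1 − 0.455/0.518 = 0.1216.
Expected occupied patches = N × p* = 369 × 0.1216 = 44.88 ≈ 45.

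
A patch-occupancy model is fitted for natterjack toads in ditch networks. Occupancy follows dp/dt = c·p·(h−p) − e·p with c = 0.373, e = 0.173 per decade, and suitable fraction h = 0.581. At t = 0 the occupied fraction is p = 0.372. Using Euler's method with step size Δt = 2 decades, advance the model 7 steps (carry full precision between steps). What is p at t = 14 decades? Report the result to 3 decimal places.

0.176

Update rule: p ← p + [c·p·(h−p) − e·p]·Δt with Δt = 2.
  1  |  dp/dt·Δt = -0.070712  |  p_1 = 0.301288
  2  |  dp/dt·Δt = -0.041377  |  p_2 = 0.259911
  3  |  dp/dt·Δt = -0.027672  |  p_3 = 0.232239
  4  |  dp/dt·Δt = -0.019932  |  p_4 = 0.212307
  5  |  dp/dt·Δt = -0.015064  |  p_5 = 0.197243
  6  |  dp/dt·Δt = -0.011779  |  p_6 = 0.185464
  7  |  dp/dt·Δt = -0.009446  |  p_7 = 0.176018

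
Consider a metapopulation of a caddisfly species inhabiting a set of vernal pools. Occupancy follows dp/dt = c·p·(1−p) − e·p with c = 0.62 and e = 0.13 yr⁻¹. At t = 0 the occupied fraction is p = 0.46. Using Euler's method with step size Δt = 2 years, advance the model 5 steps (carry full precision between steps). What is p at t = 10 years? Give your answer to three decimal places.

Update rule: p ← p + [c·p·(1−p) − e·p]·Δt with Δt = 2.
t = 2: p = 0.46000 + (+0.18842) = 0.64842
t = 4: p = 0.64842 + (+0.11410) = 0.76251
t = 6: p = 0.76251 + (+0.02629) = 0.78881
t = 8: p = 0.78881 + (+0.00148) = 0.79029
t = 10: p = 0.79029 + (+0.00003) = 0.79032

0.790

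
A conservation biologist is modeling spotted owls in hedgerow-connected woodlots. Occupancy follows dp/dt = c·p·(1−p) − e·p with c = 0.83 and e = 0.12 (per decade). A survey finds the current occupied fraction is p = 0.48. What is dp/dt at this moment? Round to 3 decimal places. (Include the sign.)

0.150

Colonization term: c·p·(1−p) = 0.83×0.48×0.5200 = 0.20717.
Extinction term: e·p = 0.05760.
dp/dt = 0.20717 − 0.05760 = 0.14957.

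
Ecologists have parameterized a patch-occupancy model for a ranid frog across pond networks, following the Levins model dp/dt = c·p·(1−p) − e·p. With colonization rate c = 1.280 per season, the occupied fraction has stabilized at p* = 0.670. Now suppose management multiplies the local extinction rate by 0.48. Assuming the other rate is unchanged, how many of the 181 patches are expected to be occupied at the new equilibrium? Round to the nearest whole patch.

152

Balance c(1−p*) = e gives e = 1.280×(1 − 0.67000) = 0.42240.
New p* = 1 − e/c = 1 − 0.20275/1.28000 = 0.84160.
Expected occupied = 181 × 0.84160 = 152.33 ≈ 152.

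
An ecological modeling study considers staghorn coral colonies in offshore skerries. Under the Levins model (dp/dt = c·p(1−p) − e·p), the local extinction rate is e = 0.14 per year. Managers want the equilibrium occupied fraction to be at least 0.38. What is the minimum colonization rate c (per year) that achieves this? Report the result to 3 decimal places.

p* = 1 − e/c ≥ 0.38 requires e/c ≤ 0.6200, i.e. c ≥ e/0.6200.
c_min = 0.14/0.6200 = 0.2258.

0.226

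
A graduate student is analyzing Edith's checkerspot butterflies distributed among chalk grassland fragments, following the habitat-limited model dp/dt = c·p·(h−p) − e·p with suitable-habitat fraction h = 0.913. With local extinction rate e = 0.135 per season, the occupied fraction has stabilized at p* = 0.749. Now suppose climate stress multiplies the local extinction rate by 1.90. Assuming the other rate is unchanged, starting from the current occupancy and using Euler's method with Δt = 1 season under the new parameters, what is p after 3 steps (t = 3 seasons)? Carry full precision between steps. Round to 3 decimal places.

Balance c(h−p*) = e gives c = e/(0.913 − 0.74900) = 0.135/0.16400 = 0.82317.
Starting from p₀ = 0.74900; update p ← p + (dp/dt)·Δt with the new parameters.
p: 0.74900 → 0.65800  (Δp = -0.09100)
p: 0.65800 → 0.62734  (Δp = -0.03066)
p: 0.62734 → 0.61395  (Δp = -0.01340)

0.614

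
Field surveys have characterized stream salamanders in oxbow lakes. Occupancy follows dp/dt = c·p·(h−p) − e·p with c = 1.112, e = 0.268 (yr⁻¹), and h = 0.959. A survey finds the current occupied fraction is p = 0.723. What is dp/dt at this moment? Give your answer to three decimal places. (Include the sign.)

-0.004

Colonization term: c·p·(h−p) = 1.112×0.723×0.2360 = 0.18974.
Extinction term: e·p = 0.19376.
dp/dt = 0.18974 − 0.19376 = -0.00403.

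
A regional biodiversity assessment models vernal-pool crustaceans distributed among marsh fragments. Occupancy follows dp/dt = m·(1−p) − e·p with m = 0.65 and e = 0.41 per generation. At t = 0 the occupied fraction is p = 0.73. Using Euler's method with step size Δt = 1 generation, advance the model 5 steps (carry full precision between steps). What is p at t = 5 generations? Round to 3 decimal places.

Update rule: p ← p + [m·(1−p) − e·p]·Δt with Δt = 1.
t = 1: p = 0.73000 + (-0.12380) = 0.60620
t = 2: p = 0.60620 + (+0.00743) = 0.61363
t = 3: p = 0.61363 + (-0.00045) = 0.61318
t = 4: p = 0.61318 + (+0.00003) = 0.61321
t = 5: p = 0.61321 + (-0.00000) = 0.61321

0.613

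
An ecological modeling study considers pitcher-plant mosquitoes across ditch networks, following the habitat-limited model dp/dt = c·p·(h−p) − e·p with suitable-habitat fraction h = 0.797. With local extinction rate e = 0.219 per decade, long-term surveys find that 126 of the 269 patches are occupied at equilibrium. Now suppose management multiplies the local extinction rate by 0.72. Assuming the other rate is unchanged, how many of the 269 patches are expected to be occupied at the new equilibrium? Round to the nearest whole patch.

151

Observed p* = 126/269 = 0.46840.
Balance c(h−p*) = e gives c = e/(0.797 − 0.46840) = 0.219/0.32860 = 0.66646.
New p* = 0.797 − e/c = 0.797 − 0.15768/0.66646 = 0.56041.
Expected occupied = 269 × 0.56041 = 150.75 ≈ 151.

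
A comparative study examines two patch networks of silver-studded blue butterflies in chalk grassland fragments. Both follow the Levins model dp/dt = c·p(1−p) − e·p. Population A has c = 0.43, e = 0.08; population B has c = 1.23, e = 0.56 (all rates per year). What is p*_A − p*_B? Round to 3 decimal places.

A: p*_A = 1 − 0.08/0.43 = 0.8140.
B: p*_B = 1 − 0.56/1.23 = 0.5447.
p*_A − p*_B = 0.8140 − 0.5447 = 0.2692.

0.269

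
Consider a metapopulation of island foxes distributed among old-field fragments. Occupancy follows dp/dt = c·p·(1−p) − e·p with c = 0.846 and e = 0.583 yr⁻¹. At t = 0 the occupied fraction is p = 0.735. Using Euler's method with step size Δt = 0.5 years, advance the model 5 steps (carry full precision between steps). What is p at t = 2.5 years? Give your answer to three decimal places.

0.420

Update rule: p ← p + [c·p·(1−p) − e·p]·Δt with Δt = 0.5.
t = 0.5: p = 0.73500 + (-0.13186) = 0.60314
t = 1: p = 0.60314 + (-0.07456) = 0.52857
t = 1.5: p = 0.52857 + (-0.04867) = 0.47990
t = 2: p = 0.47990 + (-0.03431) = 0.44559
t = 2.5: p = 0.44559 + (-0.02539) = 0.42020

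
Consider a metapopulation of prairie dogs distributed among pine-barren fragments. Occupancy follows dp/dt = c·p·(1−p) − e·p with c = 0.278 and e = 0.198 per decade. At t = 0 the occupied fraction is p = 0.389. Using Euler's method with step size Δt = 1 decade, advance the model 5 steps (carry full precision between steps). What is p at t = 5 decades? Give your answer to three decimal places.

0.347

Update rule: p ← p + [c·p·(1−p) − e·p]·Δt with Δt = 1.
step 1: Δp = -0.01095, p = 0.37805
step 2: Δp = -0.00949, p = 0.36856
step 3: Δp = -0.00828, p = 0.36029
step 4: Δp = -0.00726, p = 0.35302
step 5: Δp = -0.00640, p = 0.34662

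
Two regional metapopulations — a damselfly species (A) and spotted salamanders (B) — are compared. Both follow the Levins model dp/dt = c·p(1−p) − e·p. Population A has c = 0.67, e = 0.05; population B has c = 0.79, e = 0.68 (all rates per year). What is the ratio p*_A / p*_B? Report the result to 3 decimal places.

A: p*_A = 1 − 0.05/0.67 = 0.9254.
B: p*_B = 1 − 0.68/0.79 = 0.1392.
p*_A / p*_B = 0.9254/0.1392 = 6.6459.

6.646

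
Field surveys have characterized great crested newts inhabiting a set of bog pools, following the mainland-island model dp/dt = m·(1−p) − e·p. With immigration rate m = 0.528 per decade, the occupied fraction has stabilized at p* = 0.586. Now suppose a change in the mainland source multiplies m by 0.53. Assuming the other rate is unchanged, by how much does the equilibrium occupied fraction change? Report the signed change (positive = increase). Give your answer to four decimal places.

-0.1574

Balance m(1−p*) = e·p* gives e = m(1−p*)/p* = 0.528×0.41400/0.58600 = 0.37302.
New p* = m/(m+e) = 0.27984/(0.27984+0.37302) = 0.42864.
Δp* = 0.42864 − 0.58600 = -0.15736.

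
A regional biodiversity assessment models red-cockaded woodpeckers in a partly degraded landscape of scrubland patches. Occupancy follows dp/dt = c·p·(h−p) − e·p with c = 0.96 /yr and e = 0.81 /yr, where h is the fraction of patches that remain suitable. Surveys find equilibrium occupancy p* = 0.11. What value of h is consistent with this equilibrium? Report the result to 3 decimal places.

0.954

At equilibrium c(h−p*) = e, so h = p* + e/c.
h = 0.11 + 0.81/0.96 = 0.11 + 0.8438 = 0.9538.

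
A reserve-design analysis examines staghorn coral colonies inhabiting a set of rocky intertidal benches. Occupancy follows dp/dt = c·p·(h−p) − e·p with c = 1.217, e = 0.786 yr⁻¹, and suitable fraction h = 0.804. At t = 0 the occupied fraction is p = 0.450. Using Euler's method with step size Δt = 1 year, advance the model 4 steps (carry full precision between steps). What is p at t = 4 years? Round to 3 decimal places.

Update rule: p ← p + [c·p·(h−p) − e·p]·Δt with Δt = 1.
  1  |  dp/dt·Δt = -0.159832  |  p_1 = 0.290168
  2  |  dp/dt·Δt = -0.046620  |  p_2 = 0.243548
  3  |  dp/dt·Δt = -0.025312  |  p_3 = 0.218236
  4  |  dp/dt·Δt = -0.015959  |  p_4 = 0.202277

0.202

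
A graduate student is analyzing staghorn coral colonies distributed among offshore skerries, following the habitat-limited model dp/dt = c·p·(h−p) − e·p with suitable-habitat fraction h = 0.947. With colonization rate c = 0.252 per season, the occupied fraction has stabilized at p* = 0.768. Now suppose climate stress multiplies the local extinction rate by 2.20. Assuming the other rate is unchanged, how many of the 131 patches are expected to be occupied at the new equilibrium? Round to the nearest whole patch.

72

Balance c(h−p*) = e gives e = 0.252×(0.947 − 0.76800) = 0.04511.
New p* = 0.947 − e/c = 0.947 − 0.09924/0.25200 = 0.55319.
Expected occupied = 131 × 0.55319 = 72.47 ≈ 72.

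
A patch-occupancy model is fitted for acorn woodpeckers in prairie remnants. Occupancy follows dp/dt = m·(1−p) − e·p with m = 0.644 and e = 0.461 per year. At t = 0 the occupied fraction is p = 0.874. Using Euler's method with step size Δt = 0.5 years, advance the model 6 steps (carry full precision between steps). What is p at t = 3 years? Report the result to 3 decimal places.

0.585

Update rule: p ← p + [m·(1−p) − e·p]·Δt with Δt = 0.5.
p: 0.87400 → 0.71311  (Δp = -0.16089)
p: 0.71311 → 0.64112  (Δp = -0.07200)
p: 0.64112 → 0.60890  (Δp = -0.03222)
p: 0.60890 → 0.59448  (Δp = -0.01442)
p: 0.59448 → 0.58803  (Δp = -0.00645)
p: 0.58803 → 0.58514  (Δp = -0.00289)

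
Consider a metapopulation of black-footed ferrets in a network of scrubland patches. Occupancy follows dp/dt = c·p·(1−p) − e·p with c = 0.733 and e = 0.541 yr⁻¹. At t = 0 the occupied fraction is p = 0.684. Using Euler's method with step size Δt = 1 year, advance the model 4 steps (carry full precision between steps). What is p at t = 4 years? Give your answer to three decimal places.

0.334

Update rule: p ← p + [c·p·(1−p) − e·p]·Δt with Δt = 1.
p: 0.68400 → 0.47239  (Δp = -0.21161)
p: 0.47239 → 0.39952  (Δp = -0.07287)
p: 0.39952 → 0.35923  (Δp = -0.04029)
p: 0.35923 → 0.33361  (Δp = -0.02562)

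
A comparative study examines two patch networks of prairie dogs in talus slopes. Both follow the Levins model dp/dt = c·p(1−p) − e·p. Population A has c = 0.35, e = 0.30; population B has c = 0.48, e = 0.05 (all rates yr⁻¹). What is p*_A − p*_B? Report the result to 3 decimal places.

-0.753

A: p*_A = 1 − 0.30/0.35 = 0.1429.
B: p*_B = 1 − 0.05/0.48 = 0.8958.
p*_A − p*_B = 0.1429 − 0.8958 = -0.7530.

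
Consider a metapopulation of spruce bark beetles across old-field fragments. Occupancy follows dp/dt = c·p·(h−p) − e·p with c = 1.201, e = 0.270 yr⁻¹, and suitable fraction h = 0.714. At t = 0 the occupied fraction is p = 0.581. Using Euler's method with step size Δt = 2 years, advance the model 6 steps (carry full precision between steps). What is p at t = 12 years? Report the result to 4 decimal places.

0.4892

Update rule: p ← p + [c·p·(h−p) − e·p]·Δt with Δt = 2.
  1  |  dp/dt·Δt = -0.128130  |  p_1 = 0.452870
  2  |  dp/dt·Δt = +0.039506  |  p_2 = 0.492376
  3  |  dp/dt·Δt = -0.003771  |  p_3 = 0.488605
  4  |  dp/dt·Δt = +0.000684  |  p_4 = 0.489288
  5  |  dp/dt·Δt = -0.000119  |  p_5 = 0.489170
  6  |  dp/dt·Δt = +0.000021  |  p_6 = 0.489190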